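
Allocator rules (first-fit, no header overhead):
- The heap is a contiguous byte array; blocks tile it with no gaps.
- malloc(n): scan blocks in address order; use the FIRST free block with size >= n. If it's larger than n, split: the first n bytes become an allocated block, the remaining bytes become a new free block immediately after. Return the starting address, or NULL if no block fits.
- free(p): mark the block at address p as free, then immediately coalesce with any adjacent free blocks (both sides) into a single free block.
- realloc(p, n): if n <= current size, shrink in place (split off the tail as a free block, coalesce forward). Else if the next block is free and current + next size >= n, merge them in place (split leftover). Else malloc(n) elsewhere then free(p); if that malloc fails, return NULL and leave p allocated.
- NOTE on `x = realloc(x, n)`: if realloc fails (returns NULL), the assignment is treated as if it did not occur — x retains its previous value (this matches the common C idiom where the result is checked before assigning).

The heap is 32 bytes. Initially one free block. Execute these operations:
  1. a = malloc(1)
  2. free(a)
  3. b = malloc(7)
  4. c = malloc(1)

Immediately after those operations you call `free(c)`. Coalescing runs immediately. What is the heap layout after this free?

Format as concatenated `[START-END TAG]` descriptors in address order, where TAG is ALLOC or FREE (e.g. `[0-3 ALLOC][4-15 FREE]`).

Op 1: a = malloc(1) -> a = 0; heap: [0-0 ALLOC][1-31 FREE]
Op 2: free(a) -> (freed a); heap: [0-31 FREE]
Op 3: b = malloc(7) -> b = 0; heap: [0-6 ALLOC][7-31 FREE]
Op 4: c = malloc(1) -> c = 7; heap: [0-6 ALLOC][7-7 ALLOC][8-31 FREE]
free(c): c = 7 -> block [7-7 ALLOC]; mark free, coalesce with adjacent free neighbors -> [0-6 ALLOC][7-31 FREE]

Answer: [0-6 ALLOC][7-31 FREE]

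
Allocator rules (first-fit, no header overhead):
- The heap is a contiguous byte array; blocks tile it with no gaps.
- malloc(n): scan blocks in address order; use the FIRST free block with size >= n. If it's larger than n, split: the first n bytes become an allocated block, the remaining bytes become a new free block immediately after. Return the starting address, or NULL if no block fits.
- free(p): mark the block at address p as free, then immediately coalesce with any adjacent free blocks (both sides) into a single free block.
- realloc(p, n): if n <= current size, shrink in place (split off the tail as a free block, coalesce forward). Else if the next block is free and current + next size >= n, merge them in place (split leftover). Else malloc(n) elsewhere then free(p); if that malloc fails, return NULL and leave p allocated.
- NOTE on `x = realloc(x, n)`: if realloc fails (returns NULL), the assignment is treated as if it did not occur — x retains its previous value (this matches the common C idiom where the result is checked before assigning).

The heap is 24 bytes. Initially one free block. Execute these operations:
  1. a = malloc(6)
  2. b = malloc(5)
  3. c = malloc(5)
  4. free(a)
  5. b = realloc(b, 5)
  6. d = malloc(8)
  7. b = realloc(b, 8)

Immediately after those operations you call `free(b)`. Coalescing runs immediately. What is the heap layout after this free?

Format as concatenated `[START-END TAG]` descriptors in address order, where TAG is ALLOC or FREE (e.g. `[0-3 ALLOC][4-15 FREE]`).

Op 1: a = malloc(6) -> a = 0; heap: [0-5 ALLOC][6-23 FREE]
Op 2: b = malloc(5) -> b = 6; heap: [0-5 ALLOC][6-10 ALLOC][11-23 FREE]
Op 3: c = malloc(5) -> c = 11; heap: [0-5 ALLOC][6-10 ALLOC][11-15 ALLOC][16-23 FREE]
Op 4: free(a) -> (freed a); heap: [0-5 FREE][6-10 ALLOC][11-15 ALLOC][16-23 FREE]
Op 5: b = realloc(b, 5) -> b = 6; heap: [0-5 FREE][6-10 ALLOC][11-15 ALLOC][16-23 FREE]
Op 6: d = malloc(8) -> d = 16; heap: [0-5 FREE][6-10 ALLOC][11-15 ALLOC][16-23 ALLOC]
Op 7: b = realloc(b, 8) -> NULL (b unchanged); heap: [0-5 FREE][6-10 ALLOC][11-15 ALLOC][16-23 ALLOC]
free(b): b = 6 -> block [6-10 ALLOC]; mark free, coalesce with adjacent free neighbors -> [0-10 FREE][11-15 ALLOC][16-23 ALLOC]

Answer: [0-10 FREE][11-15 ALLOC][16-23 ALLOC]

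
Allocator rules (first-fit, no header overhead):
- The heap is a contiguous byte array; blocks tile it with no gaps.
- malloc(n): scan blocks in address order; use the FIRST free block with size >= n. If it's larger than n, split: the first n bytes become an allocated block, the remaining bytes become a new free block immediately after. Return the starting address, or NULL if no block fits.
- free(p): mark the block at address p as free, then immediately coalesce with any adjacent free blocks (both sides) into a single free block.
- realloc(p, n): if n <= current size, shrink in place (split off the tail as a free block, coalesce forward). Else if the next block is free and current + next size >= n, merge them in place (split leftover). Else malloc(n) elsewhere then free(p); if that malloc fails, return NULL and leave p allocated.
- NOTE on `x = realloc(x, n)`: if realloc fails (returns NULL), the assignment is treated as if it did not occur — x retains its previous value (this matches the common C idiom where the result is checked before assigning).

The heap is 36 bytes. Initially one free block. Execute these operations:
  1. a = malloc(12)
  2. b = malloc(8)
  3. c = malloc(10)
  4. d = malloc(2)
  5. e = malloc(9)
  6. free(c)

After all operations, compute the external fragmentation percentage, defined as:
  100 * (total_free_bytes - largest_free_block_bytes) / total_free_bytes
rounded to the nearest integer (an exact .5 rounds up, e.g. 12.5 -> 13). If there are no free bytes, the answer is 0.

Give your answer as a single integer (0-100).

Op 1: a = malloc(12) -> a = 0; heap: [0-11 ALLOC][12-35 FREE]
Op 2: b = malloc(8) -> b = 12; heap: [0-11 ALLOC][12-19 ALLOC][20-35 FREE]
Op 3: c = malloc(10) -> c = 20; heap: [0-11 ALLOC][12-19 ALLOC][20-29 ALLOC][30-35 FREE]
Op 4: d = malloc(2) -> d = 30; heap: [0-11 ALLOC][12-19 ALLOC][20-29 ALLOC][30-31 ALLOC][32-35 FREE]
Op 5: e = malloc(9) -> e = NULL; heap: [0-11 ALLOC][12-19 ALLOC][20-29 ALLOC][30-31 ALLOC][32-35 FREE]
Op 6: free(c) -> (freed c); heap: [0-11 ALLOC][12-19 ALLOC][20-29 FREE][30-31 ALLOC][32-35 FREE]
Free blocks: [10 4] total_free=14 largest=10 -> 100*(14-10)/14 = 400/14 ≈ 28.571 -> rounds to 29

Answer: 29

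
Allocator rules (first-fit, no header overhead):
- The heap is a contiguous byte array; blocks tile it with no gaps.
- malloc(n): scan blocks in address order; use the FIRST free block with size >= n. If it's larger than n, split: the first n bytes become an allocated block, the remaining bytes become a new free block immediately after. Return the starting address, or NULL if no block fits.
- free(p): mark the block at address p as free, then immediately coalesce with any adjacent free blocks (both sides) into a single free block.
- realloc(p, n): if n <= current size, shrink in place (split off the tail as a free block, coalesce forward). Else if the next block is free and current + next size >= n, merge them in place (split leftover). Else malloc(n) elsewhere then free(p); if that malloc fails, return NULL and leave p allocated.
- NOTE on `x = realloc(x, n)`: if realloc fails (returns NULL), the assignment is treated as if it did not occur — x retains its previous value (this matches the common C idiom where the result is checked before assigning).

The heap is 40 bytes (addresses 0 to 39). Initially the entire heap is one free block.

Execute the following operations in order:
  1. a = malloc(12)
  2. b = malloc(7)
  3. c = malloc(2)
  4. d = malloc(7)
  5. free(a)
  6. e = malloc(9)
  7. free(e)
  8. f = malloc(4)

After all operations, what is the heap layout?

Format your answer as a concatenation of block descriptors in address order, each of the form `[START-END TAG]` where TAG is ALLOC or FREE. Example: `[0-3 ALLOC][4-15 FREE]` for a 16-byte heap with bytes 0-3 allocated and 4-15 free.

Answer: [0-3 ALLOC][4-11 FREE][12-18 ALLOC][19-20 ALLOC][21-27 ALLOC][28-39 FREE]

Derivation:
Op 1: a = malloc(12) -> a = 0; heap: [0-11 ALLOC][12-39 FREE]
Op 2: b = malloc(7) -> b = 12; heap: [0-11 ALLOC][12-18 ALLOC][19-39 FREE]
Op 3: c = malloc(2) -> c = 19; heap: [0-11 ALLOC][12-18 ALLOC][19-20 ALLOC][21-39 FREE]
Op 4: d = malloc(7) -> d = 21; heap: [0-11 ALLOC][12-18 ALLOC][19-20 ALLOC][21-27 ALLOC][28-39 FREE]
Op 5: free(a) -> (freed a); heap: [0-11 FREE][12-18 ALLOC][19-20 ALLOC][21-27 ALLOC][28-39 FREE]
Op 6: e = malloc(9) -> e = 0; heap: [0-8 ALLOC][9-11 FREE][12-18 ALLOC][19-20 ALLOC][21-27 ALLOC][28-39 FREE]
Op 7: free(e) -> (freed e); heap: [0-11 FREE][12-18 ALLOC][19-20 ALLOC][21-27 ALLOC][28-39 FREE]
Op 8: f = malloc(4) -> f = 0; heap: [0-3 ALLOC][4-11 FREE][12-18 ALLOC][19-20 ALLOC][21-27 ALLOC][28-39 FREE]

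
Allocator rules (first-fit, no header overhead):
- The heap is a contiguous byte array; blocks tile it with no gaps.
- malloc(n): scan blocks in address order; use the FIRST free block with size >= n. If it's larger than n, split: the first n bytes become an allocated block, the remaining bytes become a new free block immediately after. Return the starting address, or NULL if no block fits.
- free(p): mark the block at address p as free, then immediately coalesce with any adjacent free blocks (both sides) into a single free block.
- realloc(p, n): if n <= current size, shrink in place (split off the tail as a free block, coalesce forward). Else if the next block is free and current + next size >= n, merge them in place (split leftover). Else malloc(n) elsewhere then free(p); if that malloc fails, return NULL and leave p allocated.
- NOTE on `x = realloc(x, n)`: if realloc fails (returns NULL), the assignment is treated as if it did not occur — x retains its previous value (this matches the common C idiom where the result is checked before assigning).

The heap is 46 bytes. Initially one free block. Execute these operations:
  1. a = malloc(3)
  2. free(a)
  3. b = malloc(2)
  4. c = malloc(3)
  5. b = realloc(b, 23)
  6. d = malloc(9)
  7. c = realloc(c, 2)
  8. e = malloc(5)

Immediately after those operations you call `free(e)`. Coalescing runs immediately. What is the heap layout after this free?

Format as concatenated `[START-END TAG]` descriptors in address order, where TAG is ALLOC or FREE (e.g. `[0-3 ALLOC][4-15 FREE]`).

Op 1: a = malloc(3) -> a = 0; heap: [0-2 ALLOC][3-45 FREE]
Op 2: free(a) -> (freed a); heap: [0-45 FREE]
Op 3: b = malloc(2) -> b = 0; heap: [0-1 ALLOC][2-45 FREE]
Op 4: c = malloc(3) -> c = 2; heap: [0-1 ALLOC][2-4 ALLOC][5-45 FREE]
Op 5: b = realloc(b, 23) -> b = 5; heap: [0-1 FREE][2-4 ALLOC][5-27 ALLOC][28-45 FREE]
Op 6: d = malloc(9) -> d = 28; heap: [0-1 FREE][2-4 ALLOC][5-27 ALLOC][28-36 ALLOC][37-45 FREE]
Op 7: c = realloc(c, 2) -> c = 2; heap: [0-1 FREE][2-3 ALLOC][4-4 FREE][5-27 ALLOC][28-36 ALLOC][37-45 FREE]
Op 8: e = malloc(5) -> e = 37; heap: [0-1 FREE][2-3 ALLOC][4-4 FREE][5-27 ALLOC][28-36 ALLOC][37-41 ALLOC][42-45 FREE]
free(e): e = 37 -> block [37-41 ALLOC]; mark free, coalesce with adjacent free neighbors -> [0-1 FREE][2-3 ALLOC][4-4 FREE][5-27 ALLOC][28-36 ALLOC][37-45 FREE]

Answer: [0-1 FREE][2-3 ALLOC][4-4 FREE][5-27 ALLOC][28-36 ALLOC][37-45 FREE]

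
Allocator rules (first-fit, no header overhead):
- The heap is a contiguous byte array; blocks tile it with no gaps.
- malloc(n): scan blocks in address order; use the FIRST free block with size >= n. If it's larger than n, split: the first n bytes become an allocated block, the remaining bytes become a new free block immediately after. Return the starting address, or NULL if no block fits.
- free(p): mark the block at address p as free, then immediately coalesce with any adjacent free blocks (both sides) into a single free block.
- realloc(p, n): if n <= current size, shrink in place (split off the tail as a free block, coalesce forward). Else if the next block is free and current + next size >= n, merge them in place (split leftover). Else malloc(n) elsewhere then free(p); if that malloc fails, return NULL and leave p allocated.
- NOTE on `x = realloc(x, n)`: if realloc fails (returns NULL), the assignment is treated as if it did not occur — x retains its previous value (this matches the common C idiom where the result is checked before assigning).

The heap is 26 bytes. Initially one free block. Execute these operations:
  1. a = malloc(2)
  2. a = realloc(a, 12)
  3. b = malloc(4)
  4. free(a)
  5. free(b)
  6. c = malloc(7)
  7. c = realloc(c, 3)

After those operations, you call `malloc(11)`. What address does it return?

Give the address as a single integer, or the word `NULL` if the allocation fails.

Op 1: a = malloc(2) -> a = 0; heap: [0-1 ALLOC][2-25 FREE]
Op 2: a = realloc(a, 12) -> a = 0; heap: [0-11 ALLOC][12-25 FREE]
Op 3: b = malloc(4) -> b = 12; heap: [0-11 ALLOC][12-15 ALLOC][16-25 FREE]
Op 4: free(a) -> (freed a); heap: [0-11 FREE][12-15 ALLOC][16-25 FREE]
Op 5: free(b) -> (freed b); heap: [0-25 FREE]
Op 6: c = malloc(7) -> c = 0; heap: [0-6 ALLOC][7-25 FREE]
Op 7: c = realloc(c, 3) -> c = 0; heap: [0-2 ALLOC][3-25 FREE]
malloc(11): first-fit scan over [0-2 ALLOC][3-25 FREE] -> 3

Answer: 3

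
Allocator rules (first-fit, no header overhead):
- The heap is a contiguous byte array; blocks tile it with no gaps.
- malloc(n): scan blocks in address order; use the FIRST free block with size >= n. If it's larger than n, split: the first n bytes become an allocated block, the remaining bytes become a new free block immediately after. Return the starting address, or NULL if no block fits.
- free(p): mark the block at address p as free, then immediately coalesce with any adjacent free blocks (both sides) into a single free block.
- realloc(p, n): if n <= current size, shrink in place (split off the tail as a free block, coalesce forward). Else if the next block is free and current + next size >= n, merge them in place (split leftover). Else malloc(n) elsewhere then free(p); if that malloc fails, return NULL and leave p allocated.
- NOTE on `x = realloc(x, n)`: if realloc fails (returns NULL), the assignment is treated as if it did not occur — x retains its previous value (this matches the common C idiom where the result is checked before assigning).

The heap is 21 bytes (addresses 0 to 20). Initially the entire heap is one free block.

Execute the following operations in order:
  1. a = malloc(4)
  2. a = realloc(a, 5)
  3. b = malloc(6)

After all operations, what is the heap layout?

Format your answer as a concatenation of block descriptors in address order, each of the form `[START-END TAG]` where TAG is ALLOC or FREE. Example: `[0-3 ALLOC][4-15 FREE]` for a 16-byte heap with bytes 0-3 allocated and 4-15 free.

Answer: [0-4 ALLOC][5-10 ALLOC][11-20 FREE]

Derivation:
Op 1: a = malloc(4) -> a = 0; heap: [0-3 ALLOC][4-20 FREE]
Op 2: a = realloc(a, 5) -> a = 0; heap: [0-4 ALLOC][5-20 FREE]
Op 3: b = malloc(6) -> b = 5; heap: [0-4 ALLOC][5-10 ALLOC][11-20 FREE]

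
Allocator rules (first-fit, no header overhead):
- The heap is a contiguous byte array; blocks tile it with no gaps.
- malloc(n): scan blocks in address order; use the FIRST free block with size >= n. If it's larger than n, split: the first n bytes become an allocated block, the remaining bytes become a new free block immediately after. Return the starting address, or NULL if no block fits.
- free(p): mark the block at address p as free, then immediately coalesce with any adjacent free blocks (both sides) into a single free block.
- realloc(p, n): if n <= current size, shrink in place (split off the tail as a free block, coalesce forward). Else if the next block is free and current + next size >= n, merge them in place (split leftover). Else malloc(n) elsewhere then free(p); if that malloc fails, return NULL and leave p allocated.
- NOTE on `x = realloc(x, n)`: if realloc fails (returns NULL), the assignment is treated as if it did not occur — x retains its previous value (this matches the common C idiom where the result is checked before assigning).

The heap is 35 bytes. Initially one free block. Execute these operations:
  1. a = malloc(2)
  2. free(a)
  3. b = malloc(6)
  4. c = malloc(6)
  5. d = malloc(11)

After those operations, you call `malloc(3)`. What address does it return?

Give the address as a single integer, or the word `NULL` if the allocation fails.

Op 1: a = malloc(2) -> a = 0; heap: [0-1 ALLOC][2-34 FREE]
Op 2: free(a) -> (freed a); heap: [0-34 FREE]
Op 3: b = malloc(6) -> b = 0; heap: [0-5 ALLOC][6-34 FREE]
Op 4: c = malloc(6) -> c = 6; heap: [0-5 ALLOC][6-11 ALLOC][12-34 FREE]
Op 5: d = malloc(11) -> d = 12; heap: [0-5 ALLOC][6-11 ALLOC][12-22 ALLOC][23-34 FREE]
malloc(3): first-fit scan over [0-5 ALLOC][6-11 ALLOC][12-22 ALLOC][23-34 FREE] -> 23

Answer: 23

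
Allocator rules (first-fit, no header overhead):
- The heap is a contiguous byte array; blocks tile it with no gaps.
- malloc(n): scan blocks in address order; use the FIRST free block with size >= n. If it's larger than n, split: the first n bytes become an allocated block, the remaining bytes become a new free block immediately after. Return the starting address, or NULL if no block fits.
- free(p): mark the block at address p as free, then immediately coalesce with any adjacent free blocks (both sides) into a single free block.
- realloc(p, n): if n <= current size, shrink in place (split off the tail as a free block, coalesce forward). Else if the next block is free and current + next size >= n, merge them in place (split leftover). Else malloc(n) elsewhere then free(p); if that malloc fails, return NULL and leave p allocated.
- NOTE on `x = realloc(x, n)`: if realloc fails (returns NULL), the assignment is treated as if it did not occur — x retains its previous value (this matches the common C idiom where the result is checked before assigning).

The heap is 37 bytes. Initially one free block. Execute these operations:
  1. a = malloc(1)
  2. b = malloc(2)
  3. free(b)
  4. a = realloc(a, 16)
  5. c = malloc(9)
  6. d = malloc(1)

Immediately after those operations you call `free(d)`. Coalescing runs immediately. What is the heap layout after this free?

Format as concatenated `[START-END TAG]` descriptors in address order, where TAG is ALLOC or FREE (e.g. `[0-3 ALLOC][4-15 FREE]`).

Op 1: a = malloc(1) -> a = 0; heap: [0-0 ALLOC][1-36 FREE]
Op 2: b = malloc(2) -> b = 1; heap: [0-0 ALLOC][1-2 ALLOC][3-36 FREE]
Op 3: free(b) -> (freed b); heap: [0-0 ALLOC][1-36 FREE]
Op 4: a = realloc(a, 16) -> a = 0; heap: [0-15 ALLOC][16-36 FREE]
Op 5: c = malloc(9) -> c = 16; heap: [0-15 ALLOC][16-24 ALLOC][25-36 FREE]
Op 6: d = malloc(1) -> d = 25; heap: [0-15 ALLOC][16-24 ALLOC][25-25 ALLOC][26-36 FREE]
free(d): d = 25 -> block [25-25 ALLOC]; mark free, coalesce with adjacent free neighbors -> [0-15 ALLOC][16-24 ALLOC][25-36 FREE]

Answer: [0-15 ALLOC][16-24 ALLOC][25-36 FREE]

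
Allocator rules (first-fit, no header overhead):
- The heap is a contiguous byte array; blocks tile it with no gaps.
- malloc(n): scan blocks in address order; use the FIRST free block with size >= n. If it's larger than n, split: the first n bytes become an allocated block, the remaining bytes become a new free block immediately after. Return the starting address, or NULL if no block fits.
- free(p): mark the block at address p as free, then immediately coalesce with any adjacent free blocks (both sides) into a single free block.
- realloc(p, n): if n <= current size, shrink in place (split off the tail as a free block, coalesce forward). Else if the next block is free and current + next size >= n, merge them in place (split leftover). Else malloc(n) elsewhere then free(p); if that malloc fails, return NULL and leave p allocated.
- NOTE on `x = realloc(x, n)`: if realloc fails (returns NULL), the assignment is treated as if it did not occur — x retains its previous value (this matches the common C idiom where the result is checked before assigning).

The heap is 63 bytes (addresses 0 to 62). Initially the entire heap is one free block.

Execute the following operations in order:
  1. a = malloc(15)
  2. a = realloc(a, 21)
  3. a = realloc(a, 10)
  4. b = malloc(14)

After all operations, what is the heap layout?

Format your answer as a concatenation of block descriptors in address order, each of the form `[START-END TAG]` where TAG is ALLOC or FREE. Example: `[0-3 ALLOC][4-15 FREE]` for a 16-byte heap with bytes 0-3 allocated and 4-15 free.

Answer: [0-9 ALLOC][10-23 ALLOC][24-62 FREE]

Derivation:
Op 1: a = malloc(15) -> a = 0; heap: [0-14 ALLOC][15-62 FREE]
Op 2: a = realloc(a, 21) -> a = 0; heap: [0-20 ALLOC][21-62 FREE]
Op 3: a = realloc(a, 10) -> a = 0; heap: [0-9 ALLOC][10-62 FREE]
Op 4: b = malloc(14) -> b = 10; heap: [0-9 ALLOC][10-23 ALLOC][24-62 FREE]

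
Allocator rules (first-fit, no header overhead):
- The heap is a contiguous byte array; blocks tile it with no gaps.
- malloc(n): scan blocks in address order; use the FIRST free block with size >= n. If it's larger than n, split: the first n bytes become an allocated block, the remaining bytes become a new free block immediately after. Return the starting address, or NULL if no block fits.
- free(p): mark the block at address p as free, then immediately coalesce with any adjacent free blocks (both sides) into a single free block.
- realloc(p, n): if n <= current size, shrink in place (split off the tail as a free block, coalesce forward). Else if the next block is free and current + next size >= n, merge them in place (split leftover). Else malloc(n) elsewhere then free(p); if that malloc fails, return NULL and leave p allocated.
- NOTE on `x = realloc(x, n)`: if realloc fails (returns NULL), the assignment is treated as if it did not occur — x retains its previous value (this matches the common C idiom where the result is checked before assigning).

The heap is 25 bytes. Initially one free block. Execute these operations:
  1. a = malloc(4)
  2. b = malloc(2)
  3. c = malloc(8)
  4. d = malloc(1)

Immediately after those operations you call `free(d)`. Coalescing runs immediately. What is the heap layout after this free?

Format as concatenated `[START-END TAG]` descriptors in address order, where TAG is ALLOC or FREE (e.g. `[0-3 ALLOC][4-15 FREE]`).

Op 1: a = malloc(4) -> a = 0; heap: [0-3 ALLOC][4-24 FREE]
Op 2: b = malloc(2) -> b = 4; heap: [0-3 ALLOC][4-5 ALLOC][6-24 FREE]
Op 3: c = malloc(8) -> c = 6; heap: [0-3 ALLOC][4-5 ALLOC][6-13 ALLOC][14-24 FREE]
Op 4: d = malloc(1) -> d = 14; heap: [0-3 ALLOC][4-5 ALLOC][6-13 ALLOC][14-14 ALLOC][15-24 FREE]
free(d): d = 14 -> block [14-14 ALLOC]; mark free, coalesce with adjacent free neighbors -> [0-3 ALLOC][4-5 ALLOC][6-13 ALLOC][14-24 FREE]

Answer: [0-3 ALLOC][4-5 ALLOC][6-13 ALLOC][14-24 FREE]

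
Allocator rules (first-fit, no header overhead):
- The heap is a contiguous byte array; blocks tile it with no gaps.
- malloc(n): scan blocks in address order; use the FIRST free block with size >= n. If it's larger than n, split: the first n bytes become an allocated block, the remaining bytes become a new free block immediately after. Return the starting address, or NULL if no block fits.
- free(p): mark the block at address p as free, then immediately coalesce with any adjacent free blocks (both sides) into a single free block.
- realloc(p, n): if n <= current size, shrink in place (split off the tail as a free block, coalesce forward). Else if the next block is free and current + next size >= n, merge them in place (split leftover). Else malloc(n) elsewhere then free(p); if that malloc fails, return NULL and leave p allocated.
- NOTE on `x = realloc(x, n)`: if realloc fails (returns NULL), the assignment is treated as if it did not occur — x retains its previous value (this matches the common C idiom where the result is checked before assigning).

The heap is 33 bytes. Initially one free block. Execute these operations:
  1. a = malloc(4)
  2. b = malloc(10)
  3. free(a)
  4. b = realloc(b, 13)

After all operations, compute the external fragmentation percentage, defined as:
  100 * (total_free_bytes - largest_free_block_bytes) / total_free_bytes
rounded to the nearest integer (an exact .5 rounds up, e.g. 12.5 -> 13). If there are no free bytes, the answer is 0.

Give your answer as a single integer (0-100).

Op 1: a = malloc(4) -> a = 0; heap: [0-3 ALLOC][4-32 FREE]
Op 2: b = malloc(10) -> b = 4; heap: [0-3 ALLOC][4-13 ALLOC][14-32 FREE]
Op 3: free(a) -> (freed a); heap: [0-3 FREE][4-13 ALLOC][14-32 FREE]
Op 4: b = realloc(b, 13) -> b = 4; heap: [0-3 FREE][4-16 ALLOC][17-32 FREE]
Free blocks: [4 16] total_free=20 largest=16 -> 100*(20-16)/20 = 400/20 = 20

Answer: 20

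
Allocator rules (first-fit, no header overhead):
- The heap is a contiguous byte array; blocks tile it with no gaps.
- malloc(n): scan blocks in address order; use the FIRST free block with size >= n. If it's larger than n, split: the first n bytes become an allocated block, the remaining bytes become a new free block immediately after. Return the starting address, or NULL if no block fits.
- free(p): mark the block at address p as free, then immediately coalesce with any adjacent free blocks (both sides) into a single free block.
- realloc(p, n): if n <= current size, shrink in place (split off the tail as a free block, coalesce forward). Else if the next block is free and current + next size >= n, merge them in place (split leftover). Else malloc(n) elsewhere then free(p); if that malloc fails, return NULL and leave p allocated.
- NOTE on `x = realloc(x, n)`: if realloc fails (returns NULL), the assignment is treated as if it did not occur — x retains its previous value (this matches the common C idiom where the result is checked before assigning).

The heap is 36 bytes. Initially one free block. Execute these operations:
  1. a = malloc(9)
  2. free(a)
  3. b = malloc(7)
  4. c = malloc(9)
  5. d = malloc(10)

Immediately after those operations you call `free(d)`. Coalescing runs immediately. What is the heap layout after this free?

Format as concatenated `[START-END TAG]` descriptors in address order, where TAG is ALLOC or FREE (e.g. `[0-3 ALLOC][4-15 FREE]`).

Op 1: a = malloc(9) -> a = 0; heap: [0-8 ALLOC][9-35 FREE]
Op 2: free(a) -> (freed a); heap: [0-35 FREE]
Op 3: b = malloc(7) -> b = 0; heap: [0-6 ALLOC][7-35 FREE]
Op 4: c = malloc(9) -> c = 7; heap: [0-6 ALLOC][7-15 ALLOC][16-35 FREE]
Op 5: d = malloc(10) -> d = 16; heap: [0-6 ALLOC][7-15 ALLOC][16-25 ALLOC][26-35 FREE]
free(d): d = 16 -> block [16-25 ALLOC]; mark free, coalesce with adjacent free neighbors -> [0-6 ALLOC][7-15 ALLOC][16-35 FREE]

Answer: [0-6 ALLOC][7-15 ALLOC][16-35 FREE]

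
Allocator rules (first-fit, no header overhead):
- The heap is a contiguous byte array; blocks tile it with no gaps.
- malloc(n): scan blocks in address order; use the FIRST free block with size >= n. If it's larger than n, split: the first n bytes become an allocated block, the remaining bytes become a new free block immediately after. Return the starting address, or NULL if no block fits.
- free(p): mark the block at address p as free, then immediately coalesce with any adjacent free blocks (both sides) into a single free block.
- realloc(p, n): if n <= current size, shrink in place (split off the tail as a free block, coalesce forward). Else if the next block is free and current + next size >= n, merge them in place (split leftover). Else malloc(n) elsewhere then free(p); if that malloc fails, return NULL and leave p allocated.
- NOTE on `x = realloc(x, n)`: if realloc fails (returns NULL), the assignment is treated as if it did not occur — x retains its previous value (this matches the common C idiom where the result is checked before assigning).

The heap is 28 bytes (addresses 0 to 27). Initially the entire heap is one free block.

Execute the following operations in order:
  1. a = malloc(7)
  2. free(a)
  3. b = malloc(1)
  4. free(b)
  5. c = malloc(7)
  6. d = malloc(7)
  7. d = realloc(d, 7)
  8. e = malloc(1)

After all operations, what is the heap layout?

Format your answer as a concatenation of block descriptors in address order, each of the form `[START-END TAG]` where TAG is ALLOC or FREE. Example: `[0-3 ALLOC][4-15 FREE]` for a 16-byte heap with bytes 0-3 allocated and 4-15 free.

Op 1: a = malloc(7) -> a = 0; heap: [0-6 ALLOC][7-27 FREE]
Op 2: free(a) -> (freed a); heap: [0-27 FREE]
Op 3: b = malloc(1) -> b = 0; heap: [0-0 ALLOC][1-27 FREE]
Op 4: free(b) -> (freed b); heap: [0-27 FREE]
Op 5: c = malloc(7) -> c = 0; heap: [0-6 ALLOC][7-27 FREE]
Op 6: d = malloc(7) -> d = 7; heap: [0-6 ALLOC][7-13 ALLOC][14-27 FREE]
Op 7: d = realloc(d, 7) -> d = 7; heap: [0-6 ALLOC][7-13 ALLOC][14-27 FREE]
Op 8: e = malloc(1) -> e = 14; heap: [0-6 ALLOC][7-13 ALLOC][14-14 ALLOC][15-27 FREE]

Answer: [0-6 ALLOC][7-13 ALLOC][14-14 ALLOC][15-27 FREE]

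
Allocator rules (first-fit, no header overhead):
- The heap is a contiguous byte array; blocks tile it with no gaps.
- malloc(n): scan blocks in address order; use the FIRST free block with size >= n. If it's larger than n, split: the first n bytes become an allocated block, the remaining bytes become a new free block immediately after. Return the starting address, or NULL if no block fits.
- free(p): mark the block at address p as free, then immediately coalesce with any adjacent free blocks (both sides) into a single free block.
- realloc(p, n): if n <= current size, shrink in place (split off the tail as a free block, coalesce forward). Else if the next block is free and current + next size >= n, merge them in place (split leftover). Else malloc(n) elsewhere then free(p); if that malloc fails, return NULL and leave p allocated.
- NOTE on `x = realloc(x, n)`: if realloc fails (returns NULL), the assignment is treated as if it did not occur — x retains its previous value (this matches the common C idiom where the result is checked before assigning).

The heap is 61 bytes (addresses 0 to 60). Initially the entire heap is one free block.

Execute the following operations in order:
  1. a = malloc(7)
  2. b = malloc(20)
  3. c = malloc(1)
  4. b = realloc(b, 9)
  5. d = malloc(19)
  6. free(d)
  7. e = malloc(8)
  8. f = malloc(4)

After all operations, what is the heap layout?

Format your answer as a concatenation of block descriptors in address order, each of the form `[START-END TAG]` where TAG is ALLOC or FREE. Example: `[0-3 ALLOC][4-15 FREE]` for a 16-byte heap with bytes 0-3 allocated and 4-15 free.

Answer: [0-6 ALLOC][7-15 ALLOC][16-23 ALLOC][24-26 FREE][27-27 ALLOC][28-31 ALLOC][32-60 FREE]

Derivation:
Op 1: a = malloc(7) -> a = 0; heap: [0-6 ALLOC][7-60 FREE]
Op 2: b = malloc(20) -> b = 7; heap: [0-6 ALLOC][7-26 ALLOC][27-60 FREE]
Op 3: c = malloc(1) -> c = 27; heap: [0-6 ALLOC][7-26 ALLOC][27-27 ALLOC][28-60 FREE]
Op 4: b = realloc(b, 9) -> b = 7; heap: [0-6 ALLOC][7-15 ALLOC][16-26 FREE][27-27 ALLOC][28-60 FREE]
Op 5: d = malloc(19) -> d = 28; heap: [0-6 ALLOC][7-15 ALLOC][16-26 FREE][27-27 ALLOC][28-46 ALLOC][47-60 FREE]
Op 6: free(d) -> (freed d); heap: [0-6 ALLOC][7-15 ALLOC][16-26 FREE][27-27 ALLOC][28-60 FREE]
Op 7: e = malloc(8) -> e = 16; heap: [0-6 ALLOC][7-15 ALLOC][16-23 ALLOC][24-26 FREE][27-27 ALLOC][28-60 FREE]
Op 8: f = malloc(4) -> f = 28; heap: [0-6 ALLOC][7-15 ALLOC][16-23 ALLOC][24-26 FREE][27-27 ALLOC][28-31 ALLOC][32-60 FREE]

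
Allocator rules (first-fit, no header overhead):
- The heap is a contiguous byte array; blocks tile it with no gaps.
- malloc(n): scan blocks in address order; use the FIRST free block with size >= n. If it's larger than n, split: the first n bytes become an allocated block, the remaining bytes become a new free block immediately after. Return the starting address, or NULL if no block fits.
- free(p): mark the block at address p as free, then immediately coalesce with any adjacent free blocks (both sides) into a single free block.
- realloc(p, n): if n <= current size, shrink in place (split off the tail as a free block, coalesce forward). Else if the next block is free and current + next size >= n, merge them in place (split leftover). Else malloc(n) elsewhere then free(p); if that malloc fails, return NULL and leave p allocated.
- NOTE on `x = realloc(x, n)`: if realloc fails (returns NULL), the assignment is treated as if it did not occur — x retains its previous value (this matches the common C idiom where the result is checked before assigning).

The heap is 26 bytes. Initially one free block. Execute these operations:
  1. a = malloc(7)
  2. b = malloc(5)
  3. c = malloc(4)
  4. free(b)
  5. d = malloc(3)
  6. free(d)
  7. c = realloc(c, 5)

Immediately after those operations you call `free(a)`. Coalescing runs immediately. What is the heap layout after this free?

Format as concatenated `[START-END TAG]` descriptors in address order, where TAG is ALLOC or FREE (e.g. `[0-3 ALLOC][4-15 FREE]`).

Op 1: a = malloc(7) -> a = 0; heap: [0-6 ALLOC][7-25 FREE]
Op 2: b = malloc(5) -> b = 7; heap: [0-6 ALLOC][7-11 ALLOC][12-25 FREE]
Op 3: c = malloc(4) -> c = 12; heap: [0-6 ALLOC][7-11 ALLOC][12-15 ALLOC][16-25 FREE]
Op 4: free(b) -> (freed b); heap: [0-6 ALLOC][7-11 FREE][12-15 ALLOC][16-25 FREE]
Op 5: d = malloc(3) -> d = 7; heap: [0-6 ALLOC][7-9 ALLOC][10-11 FREE][12-15 ALLOC][16-25 FREE]
Op 6: free(d) -> (freed d); heap: [0-6 ALLOC][7-11 FREE][12-15 ALLOC][16-25 FREE]
Op 7: c = realloc(c, 5) -> c = 12; heap: [0-6 ALLOC][7-11 FREE][12-16 ALLOC][17-25 FREE]
free(a): a = 0 -> block [0-6 ALLOC]; mark free, coalesce with adjacent free neighbors -> [0-11 FREE][12-16 ALLOC][17-25 FREE]

Answer: [0-11 FREE][12-16 ALLOC][17-25 FREE]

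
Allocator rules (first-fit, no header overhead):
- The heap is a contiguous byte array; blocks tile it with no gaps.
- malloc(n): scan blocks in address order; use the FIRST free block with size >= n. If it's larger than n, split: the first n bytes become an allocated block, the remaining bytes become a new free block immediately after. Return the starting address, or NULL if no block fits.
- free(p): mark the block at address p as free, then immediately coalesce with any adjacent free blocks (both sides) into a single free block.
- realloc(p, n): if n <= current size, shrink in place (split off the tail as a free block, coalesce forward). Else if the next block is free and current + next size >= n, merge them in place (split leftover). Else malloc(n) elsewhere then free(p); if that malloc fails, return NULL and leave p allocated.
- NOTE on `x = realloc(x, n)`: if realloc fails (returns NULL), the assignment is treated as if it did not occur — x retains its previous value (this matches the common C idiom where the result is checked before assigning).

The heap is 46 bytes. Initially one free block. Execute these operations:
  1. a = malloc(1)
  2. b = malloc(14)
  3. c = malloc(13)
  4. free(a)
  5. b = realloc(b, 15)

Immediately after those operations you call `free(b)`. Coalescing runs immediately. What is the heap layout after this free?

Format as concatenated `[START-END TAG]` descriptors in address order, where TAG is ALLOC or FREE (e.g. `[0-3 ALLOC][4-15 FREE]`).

Op 1: a = malloc(1) -> a = 0; heap: [0-0 ALLOC][1-45 FREE]
Op 2: b = malloc(14) -> b = 1; heap: [0-0 ALLOC][1-14 ALLOC][15-45 FREE]
Op 3: c = malloc(13) -> c = 15; heap: [0-0 ALLOC][1-14 ALLOC][15-27 ALLOC][28-45 FREE]
Op 4: free(a) -> (freed a); heap: [0-0 FREE][1-14 ALLOC][15-27 ALLOC][28-45 FREE]
Op 5: b = realloc(b, 15) -> b = 28; heap: [0-14 FREE][15-27 ALLOC][28-42 ALLOC][43-45 FREE]
free(b): b = 28 -> block [28-42 ALLOC]; mark free, coalesce with adjacent free neighbors -> [0-14 FREE][15-27 ALLOC][28-45 FREE]

Answer: [0-14 FREE][15-27 ALLOC][28-45 FREE]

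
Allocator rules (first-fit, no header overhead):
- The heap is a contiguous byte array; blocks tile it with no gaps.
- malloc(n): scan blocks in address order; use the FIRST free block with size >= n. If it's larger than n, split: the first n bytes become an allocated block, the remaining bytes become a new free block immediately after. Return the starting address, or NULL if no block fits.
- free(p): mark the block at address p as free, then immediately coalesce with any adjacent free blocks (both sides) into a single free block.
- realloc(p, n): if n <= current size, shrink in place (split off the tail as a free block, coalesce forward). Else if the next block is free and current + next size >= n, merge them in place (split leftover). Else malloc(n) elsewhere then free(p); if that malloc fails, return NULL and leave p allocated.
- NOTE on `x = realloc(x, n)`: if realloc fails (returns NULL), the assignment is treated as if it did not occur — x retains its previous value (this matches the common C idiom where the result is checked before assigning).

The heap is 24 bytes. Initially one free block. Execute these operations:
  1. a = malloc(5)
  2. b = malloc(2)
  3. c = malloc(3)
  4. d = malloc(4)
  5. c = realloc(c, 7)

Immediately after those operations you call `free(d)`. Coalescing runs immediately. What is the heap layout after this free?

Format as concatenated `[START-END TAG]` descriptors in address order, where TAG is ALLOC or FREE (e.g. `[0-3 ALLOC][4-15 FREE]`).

Answer: [0-4 ALLOC][5-6 ALLOC][7-13 FREE][14-20 ALLOC][21-23 FREE]

Derivation:
Op 1: a = malloc(5) -> a = 0; heap: [0-4 ALLOC][5-23 FREE]
Op 2: b = malloc(2) -> b = 5; heap: [0-4 ALLOC][5-6 ALLOC][7-23 FREE]
Op 3: c = malloc(3) -> c = 7; heap: [0-4 ALLOC][5-6 ALLOC][7-9 ALLOC][10-23 FREE]
Op 4: d = malloc(4) -> d = 10; heap: [0-4 ALLOC][5-6 ALLOC][7-9 ALLOC][10-13 ALLOC][14-23 FREE]
Op 5: c = realloc(c, 7) -> c = 14; heap: [0-4 ALLOC][5-6 ALLOC][7-9 FREE][10-13 ALLOC][14-20 ALLOC][21-23 FREE]
free(d): d = 10 -> block [10-13 ALLOC]; mark free, coalesce with adjacent free neighbors -> [0-4 ALLOC][5-6 ALLOC][7-13 FREE][14-20 ALLOC][21-23 FREE]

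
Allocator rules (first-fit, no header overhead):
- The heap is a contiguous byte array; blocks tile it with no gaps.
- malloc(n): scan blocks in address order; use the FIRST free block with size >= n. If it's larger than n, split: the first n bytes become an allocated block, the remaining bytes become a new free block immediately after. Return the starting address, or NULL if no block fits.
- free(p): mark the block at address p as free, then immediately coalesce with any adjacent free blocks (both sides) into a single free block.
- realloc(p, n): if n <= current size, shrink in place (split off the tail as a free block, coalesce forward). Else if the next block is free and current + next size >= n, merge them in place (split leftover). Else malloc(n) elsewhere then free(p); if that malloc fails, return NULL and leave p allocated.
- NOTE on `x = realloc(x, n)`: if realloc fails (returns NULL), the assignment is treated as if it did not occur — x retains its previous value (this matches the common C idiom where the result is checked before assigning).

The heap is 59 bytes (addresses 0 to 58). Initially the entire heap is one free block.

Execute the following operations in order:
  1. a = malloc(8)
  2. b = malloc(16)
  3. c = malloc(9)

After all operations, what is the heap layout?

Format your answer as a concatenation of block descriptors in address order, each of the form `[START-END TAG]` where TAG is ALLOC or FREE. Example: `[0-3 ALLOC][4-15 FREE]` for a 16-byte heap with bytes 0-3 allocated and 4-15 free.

Answer: [0-7 ALLOC][8-23 ALLOC][24-32 ALLOC][33-58 FREE]

Derivation:
Op 1: a = malloc(8) -> a = 0; heap: [0-7 ALLOC][8-58 FREE]
Op 2: b = malloc(16) -> b = 8; heap: [0-7 ALLOC][8-23 ALLOC][24-58 FREE]
Op 3: c = malloc(9) -> c = 24; heap: [0-7 ALLOC][8-23 ALLOC][24-32 ALLOC][33-58 FREE]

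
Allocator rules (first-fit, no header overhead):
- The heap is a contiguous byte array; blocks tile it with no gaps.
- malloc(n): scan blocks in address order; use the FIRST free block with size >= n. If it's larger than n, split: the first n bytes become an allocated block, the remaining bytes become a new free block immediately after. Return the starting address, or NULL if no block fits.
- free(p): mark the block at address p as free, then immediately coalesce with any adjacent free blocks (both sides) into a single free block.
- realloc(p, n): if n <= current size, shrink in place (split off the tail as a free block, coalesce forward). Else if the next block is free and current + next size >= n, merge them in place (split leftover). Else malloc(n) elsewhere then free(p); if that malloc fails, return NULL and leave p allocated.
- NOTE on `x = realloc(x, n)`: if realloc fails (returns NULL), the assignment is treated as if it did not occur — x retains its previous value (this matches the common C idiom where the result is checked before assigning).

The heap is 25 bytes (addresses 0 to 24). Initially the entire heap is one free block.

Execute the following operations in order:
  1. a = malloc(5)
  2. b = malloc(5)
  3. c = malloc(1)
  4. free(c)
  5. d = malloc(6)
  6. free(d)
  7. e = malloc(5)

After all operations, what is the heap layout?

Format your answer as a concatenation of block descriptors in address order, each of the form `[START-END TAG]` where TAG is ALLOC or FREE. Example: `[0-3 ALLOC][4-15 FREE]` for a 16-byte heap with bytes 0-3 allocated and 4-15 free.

Answer: [0-4 ALLOC][5-9 ALLOC][10-14 ALLOC][15-24 FREE]

Derivation:
Op 1: a = malloc(5) -> a = 0; heap: [0-4 ALLOC][5-24 FREE]
Op 2: b = malloc(5) -> b = 5; heap: [0-4 ALLOC][5-9 ALLOC][10-24 FREE]
Op 3: c = malloc(1) -> c = 10; heap: [0-4 ALLOC][5-9 ALLOC][10-10 ALLOC][11-24 FREE]
Op 4: free(c) -> (freed c); heap: [0-4 ALLOC][5-9 ALLOC][10-24 FREE]
Op 5: d = malloc(6) -> d = 10; heap: [0-4 ALLOC][5-9 ALLOC][10-15 ALLOC][16-24 FREE]
Op 6: free(d) -> (freed d); heap: [0-4 ALLOC][5-9 ALLOC][10-24 FREE]
Op 7: e = malloc(5) -> e = 10; heap: [0-4 ALLOC][5-9 ALLOC][10-14 ALLOC][15-24 FREE]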